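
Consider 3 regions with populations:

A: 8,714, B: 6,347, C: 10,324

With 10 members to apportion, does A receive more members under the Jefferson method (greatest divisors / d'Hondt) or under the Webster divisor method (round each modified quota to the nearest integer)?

Jefferson: A 4, B 2, C 4.
Webster: A 3, B 3, C 4.
A gets 4 under Jefferson and 3 under Webster.

Jefferson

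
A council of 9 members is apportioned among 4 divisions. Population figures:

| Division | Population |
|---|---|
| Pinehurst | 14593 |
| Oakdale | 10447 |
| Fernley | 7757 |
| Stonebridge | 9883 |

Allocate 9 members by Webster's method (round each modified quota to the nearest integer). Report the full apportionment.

Pinehurst 3, Oakdale 2, Fernley 2, Stonebridge 2

Standard divisor 42680/9 ≈ 4742.222; standard quotas: Pinehurst 3.077, Oakdale 2.203, Fernley 1.636, Stonebridge 2.084.
Rounding to the nearest integer gives Pinehurst 3, Oakdale 2, Fernley 2, Stonebridge 2 — total 9, matching the house size, so no adjustment is needed.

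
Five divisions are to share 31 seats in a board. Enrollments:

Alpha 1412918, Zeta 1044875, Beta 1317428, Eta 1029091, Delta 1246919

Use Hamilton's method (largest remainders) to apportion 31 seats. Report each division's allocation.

Alpha 7, Zeta 5, Beta 7, Eta 5, Delta 7

The standard divisor is 6051231/31 = 195201.
Standard quotas: Alpha 7.2383, Zeta 5.3528, Beta 6.7491, Eta 5.2720, Delta 6.3879.
Lower quotas: Alpha 7, Zeta 5, Beta 6, Eta 5, Delta 6 (sum 29, leaving 2 seats).
Remainders in descending order: Beta 0.7491, Delta 0.3879, Zeta 0.3528, Eta 0.2720, Alpha 0.2383.
Largest remainders: Beta, Delta receive the extra seats.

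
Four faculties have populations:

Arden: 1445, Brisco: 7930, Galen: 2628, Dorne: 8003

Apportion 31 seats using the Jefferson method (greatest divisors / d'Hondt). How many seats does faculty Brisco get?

Standard divisor 20006/31 ≈ 645.355; standard quotas: Arden 2.239, Brisco 12.288, Galen 4.072, Dorne 12.401.
Rounding down gives 2, 12, 4, 12 = 30 seats, so the divisor must be adjusted.
With modified divisor 613: modified quotas Arden 2.357, Brisco 12.936, Galen 4.287, Dorne 13.055.
Rounding down: Arden 2, Brisco 12, Galen 4, Dorne 13 (total 31).
Brisco receives 12.

12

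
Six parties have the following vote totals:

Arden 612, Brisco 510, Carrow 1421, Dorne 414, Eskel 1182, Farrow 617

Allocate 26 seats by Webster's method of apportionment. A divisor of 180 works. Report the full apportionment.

Arden=3, Brisco=3, Carrow=8, Dorne=2, Eskel=7, Farrow=3

With modified divisor 180: modified quotas Arden 3.400, Brisco 2.833, Carrow 7.894, Dorne 2.300, Eskel 6.567, Farrow 3.428.
Rounding to the nearest integer: Arden 3, Brisco 3, Carrow 8, Dorne 2, Eskel 7, Farrow 3 (total 26).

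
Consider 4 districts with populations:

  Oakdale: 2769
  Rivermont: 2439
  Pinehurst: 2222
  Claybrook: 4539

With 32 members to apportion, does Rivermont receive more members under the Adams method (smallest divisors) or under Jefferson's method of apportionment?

Adams

Adams: Oakdale 7, Rivermont 7, Pinehurst 6, Claybrook 12.
Jefferson: Oakdale 7, Rivermont 6, Pinehurst 6, Claybrook 13.
Rivermont gets 7 under Adams and 6 under Jefferson.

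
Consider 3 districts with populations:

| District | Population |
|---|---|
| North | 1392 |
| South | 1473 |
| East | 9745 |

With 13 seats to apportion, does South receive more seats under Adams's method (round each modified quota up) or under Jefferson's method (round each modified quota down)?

Adams: North 2, South 2, East 9.
Jefferson: North 1, South 1, East 11.
South gets 2 under Adams and 1 under Jefferson.

Adams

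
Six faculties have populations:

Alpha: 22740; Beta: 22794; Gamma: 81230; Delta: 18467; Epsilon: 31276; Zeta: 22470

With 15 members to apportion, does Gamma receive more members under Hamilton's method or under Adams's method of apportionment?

Hamilton: Alpha 2, Beta 2, Gamma 6, Delta 1, Epsilon 2, Zeta 2.
Adams: Alpha 2, Beta 2, Gamma 5, Delta 2, Epsilon 2, Zeta 2.
Gamma gets 6 under Hamilton and 5 under Adams.

Hamilton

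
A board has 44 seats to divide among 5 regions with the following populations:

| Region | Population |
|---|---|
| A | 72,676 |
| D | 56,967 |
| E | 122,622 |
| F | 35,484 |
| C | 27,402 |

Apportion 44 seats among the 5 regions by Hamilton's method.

Total 315151; standard divisor 315151/44 ≈ 7162.523.
Standard quotas: A 10.1467, D 7.9535, E 17.1199, F 4.9541, C 3.8257.
Lower quotas: A 10, D 7, E 17, F 4, C 3 (sum 41, leaving 3 seats).
Remainders in descending order: F 0.9541, D 0.9535, C 0.8257, A 0.1467, E 0.1199.
Largest remainders: F, D, C receive the extra seats.

A: 10, D: 8, E: 17, F: 5, C: 4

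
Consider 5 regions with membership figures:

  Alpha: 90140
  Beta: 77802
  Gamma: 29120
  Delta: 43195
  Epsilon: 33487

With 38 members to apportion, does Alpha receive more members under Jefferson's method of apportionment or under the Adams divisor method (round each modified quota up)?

Jefferson

Jefferson: Alpha 13, Beta 11, Gamma 4, Delta 6, Epsilon 4.
Adams: Alpha 12, Beta 11, Gamma 4, Delta 6, Epsilon 5.
Alpha gets 13 under Jefferson and 12 under Adams.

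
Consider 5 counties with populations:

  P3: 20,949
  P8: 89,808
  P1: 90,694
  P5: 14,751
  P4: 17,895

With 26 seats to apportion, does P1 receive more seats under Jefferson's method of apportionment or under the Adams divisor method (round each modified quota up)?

Jefferson

Jefferson: P3 2, P8 10, P1 11, P5 1, P4 2.
Adams: P3 3, P8 9, P1 10, P5 2, P4 2.
P1 gets 11 under Jefferson and 10 under Adams.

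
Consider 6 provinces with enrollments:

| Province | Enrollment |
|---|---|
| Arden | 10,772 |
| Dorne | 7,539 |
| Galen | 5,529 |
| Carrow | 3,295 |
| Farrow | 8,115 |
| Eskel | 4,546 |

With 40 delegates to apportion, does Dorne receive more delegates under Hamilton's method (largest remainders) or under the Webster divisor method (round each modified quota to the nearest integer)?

Hamilton: Arden 11, Dorne 8, Galen 5, Carrow 3, Farrow 8, Eskel 5.
Webster: Arden 11, Dorne 7, Galen 6, Carrow 3, Farrow 8, Eskel 5.
Dorne gets 8 under Hamilton and 7 under Webster.

Hamilton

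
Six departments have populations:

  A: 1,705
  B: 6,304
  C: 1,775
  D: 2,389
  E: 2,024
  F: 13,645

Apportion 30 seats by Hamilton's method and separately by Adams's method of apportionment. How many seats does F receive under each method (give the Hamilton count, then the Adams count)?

Hamilton: A 2, B 7, C 2, D 2, E 2, F 15.
Adams: A 2, B 7, C 2, D 3, E 2, F 14.
F gets 15 under Hamilton and 14 under Adams.

15 and 14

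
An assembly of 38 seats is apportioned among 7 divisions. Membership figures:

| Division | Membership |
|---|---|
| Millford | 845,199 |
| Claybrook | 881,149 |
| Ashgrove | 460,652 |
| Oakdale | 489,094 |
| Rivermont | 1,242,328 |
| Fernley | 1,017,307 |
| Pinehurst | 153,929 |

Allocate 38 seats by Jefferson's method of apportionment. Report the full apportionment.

Standard divisor 5089658/38 ≈ 133938.368; standard quotas: Millford 6.310, Claybrook 6.579, Ashgrove 3.439, Oakdale 3.652, Rivermont 9.275, Fernley 7.595, Pinehurst 1.149.
Rounding down gives 6, 6, 3, 3, 9, 7, 1 = 35 seats, so the divisor must be adjusted.
With modified divisor 123300: modified quotas Millford 6.855, Claybrook 7.146, Ashgrove 3.736, Oakdale 3.967, Rivermont 10.076, Fernley 8.251, Pinehurst 1.248.
Rounding down: Millford 6, Claybrook 7, Ashgrove 3, Oakdale 3, Rivermont 10, Fernley 8, Pinehurst 1 (total 38).

Millford=6; Claybrook=7; Ashgrove=3; Oakdale=3; Rivermont=10; Fernley=8; Pinehurst=1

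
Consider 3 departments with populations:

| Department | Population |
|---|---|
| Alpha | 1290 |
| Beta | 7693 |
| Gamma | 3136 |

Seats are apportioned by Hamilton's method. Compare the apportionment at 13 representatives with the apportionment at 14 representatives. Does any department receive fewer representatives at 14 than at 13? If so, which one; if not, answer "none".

At 13 seats: Alpha 2, Beta 8, Gamma 3.
At 14 seats: Alpha 1, Beta 9, Gamma 4.
Alpha drops from 2 to 1.

Alpha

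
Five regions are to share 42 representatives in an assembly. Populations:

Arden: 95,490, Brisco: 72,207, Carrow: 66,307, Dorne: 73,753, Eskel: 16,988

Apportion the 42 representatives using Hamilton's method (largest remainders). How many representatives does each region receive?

The standard divisor is 324745/42 ≈ 7732.024.
Standard quotas: Arden 12.3499, Brisco 9.3387, Carrow 8.5756, Dorne 9.5386, Eskel 2.1971.
Lower quotas: Arden 12, Brisco 9, Carrow 8, Dorne 9, Eskel 2 (sum 40, leaving 2 seats).
Remainders in descending order: Carrow 0.5756, Dorne 0.5386, Arden 0.3499, Brisco 0.3387, Eskel 0.1971.
The surplus seats go to Carrow, Dorne.

Arden: 12, Brisco: 9, Carrow: 9, Dorne: 10, Eskel: 2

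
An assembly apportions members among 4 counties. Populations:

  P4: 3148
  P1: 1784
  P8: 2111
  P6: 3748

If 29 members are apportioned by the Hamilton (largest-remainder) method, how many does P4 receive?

8

Total 10791; standard divisor 10791/29 ≈ 372.103.
Standard quotas: P4 8.460, P1 4.794, P8 5.673, P6 10.072.
Lower quotas: P4 8, P1 4, P8 5, P6 10 (sum 27, leaving 2 seats).
Remainders in descending order: P1 0.794, P8 0.673, P4 0.460, P6 0.072.
Largest remainders: P1, P8 receive the extra seats.
P4 receives 8.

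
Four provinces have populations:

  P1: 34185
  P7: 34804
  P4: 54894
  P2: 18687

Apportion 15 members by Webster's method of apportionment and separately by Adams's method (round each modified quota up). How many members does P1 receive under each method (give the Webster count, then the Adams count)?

Webster: P1 3, P7 4, P4 6, P2 2.
Adams: P1 4, P7 4, P4 5, P2 2.
P1 gets 3 under Webster and 4 under Adams.

3 and 4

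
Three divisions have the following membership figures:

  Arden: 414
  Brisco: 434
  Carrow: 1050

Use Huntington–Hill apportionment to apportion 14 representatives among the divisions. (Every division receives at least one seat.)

Arden=3, Brisco=3, Carrow=8

With divisor 133: modified quotas Arden 3.113, Brisco 3.263, Carrow 7.895.
Geometric-mean thresholds: Arden √(3·4)=3.464, Brisco √(3·4)=3.464, Carrow √(7·8)=7.483.
Each quota rounded against its threshold gives Arden 3, Brisco 3, Carrow 8 (total 14).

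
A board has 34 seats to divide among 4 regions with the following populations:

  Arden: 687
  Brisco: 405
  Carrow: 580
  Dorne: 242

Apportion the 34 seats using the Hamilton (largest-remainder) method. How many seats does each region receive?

Standard divisor: 1914 ÷ 34 ≈ 56.294.
Standard quotas: Arden 12.204, Brisco 7.194, Carrow 10.303, Dorne 4.299.
Lower quotas: Arden 12, Brisco 7, Carrow 10, Dorne 4 (sum 33, leaving 1 seat).
Remainders in descending order: Carrow 0.303, Dorne 0.299, Arden 0.204, Brisco 0.194.
Largest remainder: Carrow receives the extra seat.

Arden=12, Brisco=7, Carrow=11, Dorne=4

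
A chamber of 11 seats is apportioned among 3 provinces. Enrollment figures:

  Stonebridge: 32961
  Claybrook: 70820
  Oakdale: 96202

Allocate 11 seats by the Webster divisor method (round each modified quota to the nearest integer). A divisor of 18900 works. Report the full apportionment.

With modified divisor 18900: modified quotas Stonebridge 1.744, Claybrook 3.747, Oakdale 5.090.
Rounding to the nearest integer: Stonebridge 2, Claybrook 4, Oakdale 5 (total 11).

Stonebridge 2, Claybrook 4, Oakdale 5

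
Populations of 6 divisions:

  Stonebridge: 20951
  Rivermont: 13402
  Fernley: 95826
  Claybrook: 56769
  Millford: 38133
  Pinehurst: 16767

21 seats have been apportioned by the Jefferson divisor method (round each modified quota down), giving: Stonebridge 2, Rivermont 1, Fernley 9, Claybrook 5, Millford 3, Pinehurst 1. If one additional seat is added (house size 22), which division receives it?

Priority for the next seat is population ÷ (current seats + 1).
Priorities: Stonebridge 6983.667, Rivermont 6701.000, Fernley 9582.600, Claybrook 9461.500, Millford 9533.250, Pinehurst 8383.500.
Highest priority: Fernley.

Fernley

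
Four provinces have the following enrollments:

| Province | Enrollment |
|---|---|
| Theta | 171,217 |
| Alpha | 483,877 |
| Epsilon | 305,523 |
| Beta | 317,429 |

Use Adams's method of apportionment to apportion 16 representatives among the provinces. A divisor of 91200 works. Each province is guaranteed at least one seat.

Theta 2, Alpha 6, Epsilon 4, Beta 4

With modified divisor 91200: modified quotas Theta 1.877, Alpha 5.306, Epsilon 3.350, Beta 3.481.
Rounding up: Theta 2, Alpha 6, Epsilon 4, Beta 4 (total 16).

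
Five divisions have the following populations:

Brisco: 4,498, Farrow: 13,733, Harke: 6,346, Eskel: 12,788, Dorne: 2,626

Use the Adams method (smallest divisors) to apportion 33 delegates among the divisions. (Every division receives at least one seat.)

Brisco 4, Farrow 11, Harke 5, Eskel 10, Dorne 3

Standard divisor 39991/33 ≈ 1211.848; standard quotas: Brisco 3.712, Farrow 11.332, Harke 5.237, Eskel 10.552, Dorne 2.167.
Rounding up gives 4, 12, 6, 11, 3 = 36 seats, so the divisor must be adjusted.
With modified divisor 1300: modified quotas Brisco 3.460, Farrow 10.564, Harke 4.882, Eskel 9.837, Dorne 2.020.
Rounding up: Brisco 4, Farrow 11, Harke 5, Eskel 10, Dorne 3 (total 33).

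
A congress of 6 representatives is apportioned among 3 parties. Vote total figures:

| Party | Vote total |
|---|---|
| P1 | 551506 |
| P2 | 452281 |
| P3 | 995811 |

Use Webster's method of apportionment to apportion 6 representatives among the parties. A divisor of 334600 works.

P1: 2; P2: 1; P3: 3

With modified divisor 334600: modified quotas P1 1.648, P2 1.352, P3 2.976.
Rounding to the nearest integer: P1 2, P2 1, P3 3 (total 6).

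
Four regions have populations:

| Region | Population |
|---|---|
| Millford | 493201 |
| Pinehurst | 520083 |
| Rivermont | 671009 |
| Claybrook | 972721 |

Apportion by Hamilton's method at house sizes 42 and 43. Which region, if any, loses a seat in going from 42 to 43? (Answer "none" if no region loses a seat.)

At 42 seats: Millford 8, Pinehurst 8, Rivermont 11, Claybrook 15.
At 43 seats: Millford 8, Pinehurst 8, Rivermont 11, Claybrook 16.
No region's allocation decreased.

none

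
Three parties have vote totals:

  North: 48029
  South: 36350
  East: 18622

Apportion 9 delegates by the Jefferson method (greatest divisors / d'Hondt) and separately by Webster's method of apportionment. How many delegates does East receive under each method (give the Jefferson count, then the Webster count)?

Jefferson: North 5, South 3, East 1.
Webster: North 4, South 3, East 2.
East gets 1 under Jefferson and 2 under Webster.

1 and 2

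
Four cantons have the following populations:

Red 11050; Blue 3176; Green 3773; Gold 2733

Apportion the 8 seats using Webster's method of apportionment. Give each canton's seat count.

Red 4, Blue 1, Green 2, Gold 1

Standard divisor 20732/8 ≈ 2591.5; standard quotas: Red 4.264, Blue 1.226, Green 1.456, Gold 1.055.
Rounding to the nearest integer gives 4, 1, 1, 1 = 7 seats, so the divisor must be adjusted.
With modified divisor 2473.49: modified quotas Red 4.467, Blue 1.284, Green 1.525, Gold 1.105.
Rounding to the nearest integer: Red 4, Blue 1, Green 2, Gold 1 (total 8).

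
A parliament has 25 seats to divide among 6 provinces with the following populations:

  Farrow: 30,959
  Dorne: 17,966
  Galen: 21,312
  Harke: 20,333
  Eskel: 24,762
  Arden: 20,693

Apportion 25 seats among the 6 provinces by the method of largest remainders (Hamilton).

Total 136025; standard divisor 136025/25 = 5441.
Standard quotas: Farrow 5.6899, Dorne 3.3020, Galen 3.9169, Harke 3.7370, Eskel 4.5510, Arden 3.8032.
Lower quotas: Farrow 5, Dorne 3, Galen 3, Harke 3, Eskel 4, Arden 3 (sum 21, leaving 4 seats).
Remainders in descending order: Galen 0.9169, Arden 0.8032, Harke 0.7370, Farrow 0.6899, Eskel 0.5510, Dorne 0.3020.
Largest remainders: Galen, Arden, Harke, Farrow receive the extra seats.

Farrow 6, Dorne 3, Galen 4, Harke 4, Eskel 4, Arden 4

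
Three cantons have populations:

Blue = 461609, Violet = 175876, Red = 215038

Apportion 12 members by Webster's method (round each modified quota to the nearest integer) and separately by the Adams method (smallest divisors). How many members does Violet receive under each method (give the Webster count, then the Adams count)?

2 and 3

Webster: Blue 7, Violet 2, Red 3.
Adams: Blue 6, Violet 3, Red 3.
Violet gets 2 under Webster and 3 under Adams.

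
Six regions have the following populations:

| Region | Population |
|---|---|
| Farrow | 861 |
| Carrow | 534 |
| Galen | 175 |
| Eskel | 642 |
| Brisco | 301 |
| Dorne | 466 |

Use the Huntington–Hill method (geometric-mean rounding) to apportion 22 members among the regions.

With divisor 134: modified quotas Farrow 6.425, Carrow 3.985, Galen 1.306, Eskel 4.791, Brisco 2.246, Dorne 3.478.
Geometric-mean thresholds: Farrow √(6·7)=6.481, Carrow √(3·4)=3.464, Galen √(1·2)=1.414, Eskel √(4·5)=4.472, Brisco √(2·3)=2.449, Dorne √(3·4)=3.464.
Each quota rounded against its threshold gives Farrow 6, Carrow 4, Galen 1, Eskel 5, Brisco 2, Dorne 4 (total 22).

Farrow 6, Carrow 4, Galen 1, Eskel 5, Brisco 2, Dorne 4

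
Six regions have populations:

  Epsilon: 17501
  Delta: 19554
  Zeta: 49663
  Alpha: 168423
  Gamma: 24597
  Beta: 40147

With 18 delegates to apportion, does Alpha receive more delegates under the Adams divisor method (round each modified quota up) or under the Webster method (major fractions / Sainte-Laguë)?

Adams: Epsilon 1, Delta 1, Zeta 3, Alpha 9, Gamma 2, Beta 2.
Webster: Epsilon 1, Delta 1, Zeta 3, Alpha 10, Gamma 1, Beta 2.
Alpha gets 9 under Adams and 10 under Webster.

Webster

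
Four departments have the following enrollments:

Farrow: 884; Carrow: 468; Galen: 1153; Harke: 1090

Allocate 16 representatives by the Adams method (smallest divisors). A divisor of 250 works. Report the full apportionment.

Farrow 4, Carrow 2, Galen 5, Harke 5

With modified divisor 250: modified quotas Farrow 3.536, Carrow 1.872, Galen 4.612, Harke 4.360.
Rounding up: Farrow 4, Carrow 2, Galen 5, Harke 5 (total 16).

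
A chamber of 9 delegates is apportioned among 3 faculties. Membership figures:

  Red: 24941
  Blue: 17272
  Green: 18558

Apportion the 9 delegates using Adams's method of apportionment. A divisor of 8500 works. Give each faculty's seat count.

With modified divisor 8500: modified quotas Red 2.934, Blue 2.032, Green 2.183.
Rounding up: Red 3, Blue 3, Green 3 (total 9).

Red: 3, Blue: 3, Green: 3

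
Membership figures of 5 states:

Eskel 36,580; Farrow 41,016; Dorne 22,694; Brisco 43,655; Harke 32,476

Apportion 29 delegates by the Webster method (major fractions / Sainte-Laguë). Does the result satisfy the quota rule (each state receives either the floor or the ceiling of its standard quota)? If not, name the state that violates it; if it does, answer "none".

Standard quotas: Eskel 6.013, Farrow 6.742, Dorne 3.730, Brisco 7.176, Harke 5.338.
Webster allocation: Eskel 6, Farrow 7, Dorne 4, Brisco 7, Harke 5.
Every allocation lies between the lower and upper quota.

none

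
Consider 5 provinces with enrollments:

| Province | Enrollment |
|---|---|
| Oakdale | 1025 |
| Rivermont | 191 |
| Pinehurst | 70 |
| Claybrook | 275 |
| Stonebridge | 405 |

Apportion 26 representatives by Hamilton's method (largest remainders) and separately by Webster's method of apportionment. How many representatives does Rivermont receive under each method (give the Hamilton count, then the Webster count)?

Hamilton: Oakdale 14, Rivermont 2, Pinehurst 1, Claybrook 4, Stonebridge 5.
Webster: Oakdale 13, Rivermont 3, Pinehurst 1, Claybrook 4, Stonebridge 5.
Rivermont gets 2 under Hamilton and 3 under Webster.

2 and 3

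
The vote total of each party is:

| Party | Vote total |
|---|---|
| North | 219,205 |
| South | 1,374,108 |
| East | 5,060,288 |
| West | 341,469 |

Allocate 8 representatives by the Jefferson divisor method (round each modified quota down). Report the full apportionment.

Standard divisor 6995070/8 ≈ 874383.75; standard quotas: North 0.251, South 1.572, East 5.787, West 0.391.
Rounding down gives 0, 1, 5, 0 = 6 seats, so the divisor must be adjusted.
With modified divisor 705000: modified quotas North 0.311, South 1.949, East 7.178, West 0.484.
Rounding down: North 0, South 1, East 7, West 0 (total 8).

North 0; South 1; East 7; West 0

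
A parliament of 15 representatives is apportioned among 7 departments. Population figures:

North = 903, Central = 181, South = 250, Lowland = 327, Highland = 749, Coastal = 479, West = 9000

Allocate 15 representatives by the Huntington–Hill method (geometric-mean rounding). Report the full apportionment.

With divisor 1005: modified quotas North 0.899, Central 0.180, South 0.249, Lowland 0.325, Highland 0.745, Coastal 0.477, West 8.955.
Geometric-mean thresholds: North (min 1), Central (min 1), South (min 1), Lowland (min 1), Highland (min 1), Coastal (min 1), West √(8·9)=8.485.
Each quota rounded against its threshold gives North 1, Central 1, South 1, Lowland 1, Highland 1, Coastal 1, West 9 (total 15).

North 1, Central 1, South 1, Lowland 1, Highland 1, Coastal 1, West 9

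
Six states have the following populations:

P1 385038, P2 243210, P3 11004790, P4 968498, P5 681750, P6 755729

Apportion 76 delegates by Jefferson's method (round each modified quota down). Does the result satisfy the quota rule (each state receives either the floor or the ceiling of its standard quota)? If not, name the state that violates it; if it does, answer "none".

Standard quotas: P1 2.084, P2 1.317, P3 59.574, P4 5.243, P5 3.691, P6 4.091.
Jefferson allocation: P1 2, P2 1, P3 61, P4 5, P5 3, P6 4.
P3 has quota 59.574 (lower 59, upper 60) but receives 61 — outside the quota interval.

P3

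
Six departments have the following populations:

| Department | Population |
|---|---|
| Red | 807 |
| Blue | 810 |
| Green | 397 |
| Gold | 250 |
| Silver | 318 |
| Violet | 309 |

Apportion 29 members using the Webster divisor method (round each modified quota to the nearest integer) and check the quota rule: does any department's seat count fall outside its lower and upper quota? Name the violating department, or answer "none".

none

Standard quotas: Red 8.095, Blue 8.125, Green 3.982, Gold 2.508, Silver 3.190, Violet 3.100.
Webster allocation: Red 8, Blue 8, Green 4, Gold 3, Silver 3, Violet 3.
Every allocation lies between the lower and upper quota.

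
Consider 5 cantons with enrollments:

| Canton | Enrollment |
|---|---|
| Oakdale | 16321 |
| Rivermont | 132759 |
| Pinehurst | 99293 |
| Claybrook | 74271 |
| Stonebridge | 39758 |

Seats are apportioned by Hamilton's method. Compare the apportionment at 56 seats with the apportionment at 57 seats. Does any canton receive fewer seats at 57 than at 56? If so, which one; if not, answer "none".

Oakdale

At 56 seats: Oakdale 3, Rivermont 21, Pinehurst 15, Claybrook 11, Stonebridge 6.
At 57 seats: Oakdale 2, Rivermont 21, Pinehurst 16, Claybrook 12, Stonebridge 6.
Oakdale drops from 3 to 2.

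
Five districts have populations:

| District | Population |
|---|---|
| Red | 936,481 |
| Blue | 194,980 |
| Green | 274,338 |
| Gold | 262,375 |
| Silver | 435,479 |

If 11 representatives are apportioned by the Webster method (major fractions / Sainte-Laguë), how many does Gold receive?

Standard divisor 2103653/11 ≈ 191241.182; standard quotas: Red 4.897, Blue 1.020, Green 1.435, Gold 1.372, Silver 2.277.
Rounding to the nearest integer gives 5, 1, 1, 1, 2 = 10 seats, so the divisor must be adjusted.
With modified divisor 178900: modified quotas Red 5.235, Blue 1.090, Green 1.533, Gold 1.467, Silver 2.434.
Rounding to the nearest integer: Red 5, Blue 1, Green 2, Gold 1, Silver 2 (total 11).
Gold receives 1.

1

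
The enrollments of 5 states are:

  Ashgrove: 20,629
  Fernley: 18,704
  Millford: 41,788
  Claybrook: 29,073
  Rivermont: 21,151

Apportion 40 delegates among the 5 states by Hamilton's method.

Ashgrove=6, Fernley=6, Millford=13, Claybrook=9, Rivermont=6

Total 131345; standard divisor 131345/40 ≈ 3283.625.
Standard quotas: Ashgrove 6.2824, Fernley 5.6961, Millford 12.7262, Claybrook 8.8539, Rivermont 6.4414.
Lower quotas: Ashgrove 6, Fernley 5, Millford 12, Claybrook 8, Rivermont 6 (sum 37, leaving 3 seats).
Remainders in descending order: Claybrook 0.8539, Millford 0.7262, Fernley 0.6961, Rivermont 0.4414, Ashgrove 0.2824.
The surplus seats go to Claybrook, Millford, Fernley.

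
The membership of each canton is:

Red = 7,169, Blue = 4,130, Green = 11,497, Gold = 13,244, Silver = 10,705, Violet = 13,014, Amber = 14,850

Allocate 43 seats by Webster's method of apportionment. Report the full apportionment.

Red: 4; Blue: 2; Green: 7; Gold: 8; Silver: 6; Violet: 7; Amber: 9

Standard divisor 74609/43 ≈ 1735.093; standard quotas: Red 4.132, Blue 2.380, Green 6.626, Gold 7.633, Silver 6.170, Violet 7.500, Amber 8.559.
Rounding to the nearest integer gives 4, 2, 7, 8, 6, 8, 9 = 44 seats, so the divisor must be adjusted.
With modified divisor 1740: modified quotas Red 4.120, Blue 2.374, Green 6.607, Gold 7.611, Silver 6.152, Violet 7.479, Amber 8.534.
Rounding to the nearest integer: Red 4, Blue 2, Green 7, Gold 8, Silver 6, Violet 7, Amber 9 (total 43).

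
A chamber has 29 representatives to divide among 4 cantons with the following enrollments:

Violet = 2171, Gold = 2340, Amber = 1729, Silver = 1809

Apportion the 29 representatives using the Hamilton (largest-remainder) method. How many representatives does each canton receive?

Total 8049; standard divisor 8049/29 ≈ 277.552.
Standard quotas: Violet 7.822, Gold 8.431, Amber 6.229, Silver 6.518.
Lower quotas: Violet 7, Gold 8, Amber 6, Silver 6 (sum 27, leaving 2 seats).
Remainders in descending order: Violet 0.822, Silver 0.518, Gold 0.431, Amber 0.229.
The surplus seats go to Violet, Silver.

Violet: 8; Gold: 8; Amber: 6; Silver: 7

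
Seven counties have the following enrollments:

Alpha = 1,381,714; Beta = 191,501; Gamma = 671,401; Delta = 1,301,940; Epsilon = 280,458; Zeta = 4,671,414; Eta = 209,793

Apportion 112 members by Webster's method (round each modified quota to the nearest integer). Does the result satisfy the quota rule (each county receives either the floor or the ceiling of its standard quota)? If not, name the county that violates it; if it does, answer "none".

Standard quotas: Alpha 17.771, Beta 2.463, Gamma 8.635, Delta 16.745, Epsilon 3.607, Zeta 60.081, Eta 2.698.
Webster allocation: Alpha 18, Beta 2, Gamma 9, Delta 17, Epsilon 4, Zeta 59, Eta 3.
Zeta has quota 60.081 (lower 60, upper 61) but receives 59 — outside the quota interval.

Zeta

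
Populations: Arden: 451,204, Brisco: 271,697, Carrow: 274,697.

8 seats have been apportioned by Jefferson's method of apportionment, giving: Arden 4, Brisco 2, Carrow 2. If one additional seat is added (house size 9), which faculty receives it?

Priority for the next seat is population ÷ (current seats + 1).
Priorities: Arden 90240.800, Brisco 90565.667, Carrow 91565.667.
Highest priority: Carrow.

Carrow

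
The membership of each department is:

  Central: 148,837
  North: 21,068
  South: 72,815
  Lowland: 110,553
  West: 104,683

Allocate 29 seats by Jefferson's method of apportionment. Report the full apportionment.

Standard divisor 457956/29 ≈ 15791.586; standard quotas: Central 9.425, North 1.334, South 4.611, Lowland 7.001, West 6.629.
Rounding down gives 9, 1, 4, 7, 6 = 27 seats, so the divisor must be adjusted.
With modified divisor 14700: modified quotas Central 10.125, North 1.433, South 4.953, Lowland 7.521, West 7.121.
Rounding down: Central 10, North 1, South 4, Lowland 7, West 7 (total 29).

Central: 10, North: 1, South: 4, Lowland: 7, West: 7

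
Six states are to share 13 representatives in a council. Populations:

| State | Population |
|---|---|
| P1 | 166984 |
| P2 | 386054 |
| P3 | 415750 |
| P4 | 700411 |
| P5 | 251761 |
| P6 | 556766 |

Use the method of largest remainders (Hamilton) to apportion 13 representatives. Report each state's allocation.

P1 1; P2 2; P3 2; P4 4; P5 1; P6 3

Total 2477726; standard divisor 2477726/13 ≈ 190594.308.
Standard quotas: P1 0.8761, P2 2.0255, P3 2.1813, P4 3.6749, P5 1.3209, P6 2.9212.
Lower quotas: P1 0, P2 2, P3 2, P4 3, P5 1, P6 2 (sum 10, leaving 3 seats).
Remainders in descending order: P6 0.9212, P1 0.8761, P4 0.6749, P5 0.3209, P3 0.1813, P2 0.0255.
Largest remainders: P6, P1, P4 receive the extra seats.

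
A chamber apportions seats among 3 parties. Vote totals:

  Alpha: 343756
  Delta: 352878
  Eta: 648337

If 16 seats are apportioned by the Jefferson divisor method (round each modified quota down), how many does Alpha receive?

Standard divisor 1344971/16 ≈ 84060.688; standard quotas: Alpha 4.089, Delta 4.198, Eta 7.713.
Rounding down gives 4, 4, 7 = 15 seats, so the divisor must be adjusted.
With modified divisor 76500: modified quotas Alpha 4.494, Delta 4.613, Eta 8.475.
Rounding down: Alpha 4, Delta 4, Eta 8 (total 16).
Alpha receives 4.

4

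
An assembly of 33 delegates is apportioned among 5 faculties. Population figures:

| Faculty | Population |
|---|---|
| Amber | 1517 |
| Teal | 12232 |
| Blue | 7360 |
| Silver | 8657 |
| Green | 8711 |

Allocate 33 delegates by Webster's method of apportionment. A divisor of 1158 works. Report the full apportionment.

With modified divisor 1158: modified quotas Amber 1.310, Teal 10.563, Blue 6.356, Silver 7.476, Green 7.522.
Rounding to the nearest integer: Amber 1, Teal 11, Blue 6, Silver 7, Green 8 (total 33).

Amber 1; Teal 11; Blue 6; Silver 7; Green 8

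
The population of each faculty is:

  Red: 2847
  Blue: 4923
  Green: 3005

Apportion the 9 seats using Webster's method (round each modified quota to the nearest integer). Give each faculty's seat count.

Red 2, Blue 4, Green 3

Standard divisor 10775/9 ≈ 1197.222; standard quotas: Red 2.378, Blue 4.112, Green 2.510.
Rounding to the nearest integer gives Red 2, Blue 4, Green 3 — total 9, matching the house size, so no adjustment is needed.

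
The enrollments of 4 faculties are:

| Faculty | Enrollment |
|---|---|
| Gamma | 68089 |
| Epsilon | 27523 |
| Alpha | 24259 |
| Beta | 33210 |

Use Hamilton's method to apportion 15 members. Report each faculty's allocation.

Gamma 7, Epsilon 3, Alpha 2, Beta 3

The standard divisor is 153081/15 ≈ 10205.4.
Standard quotas: Gamma 6.6719, Epsilon 2.6969, Alpha 2.3771, Beta 3.2542.
Lower quotas: Gamma 6, Epsilon 2, Alpha 2, Beta 3 (sum 13, leaving 2 seats).
Remainders in descending order: Epsilon 0.6969, Gamma 0.6719, Alpha 0.3771, Beta 0.2542.
The surplus seats go to Epsilon, Gamma.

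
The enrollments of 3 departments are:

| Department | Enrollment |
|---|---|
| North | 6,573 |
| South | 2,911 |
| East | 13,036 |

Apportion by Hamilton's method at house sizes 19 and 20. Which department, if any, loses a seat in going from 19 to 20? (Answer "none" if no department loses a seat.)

At 19 seats: North 6, South 2, East 11.
At 20 seats: North 6, South 3, East 11.
No department's allocation decreased.

none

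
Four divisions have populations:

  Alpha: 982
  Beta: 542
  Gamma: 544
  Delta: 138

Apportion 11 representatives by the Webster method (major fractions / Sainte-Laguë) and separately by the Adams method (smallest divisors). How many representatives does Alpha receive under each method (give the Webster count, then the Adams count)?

Webster: Alpha 5, Beta 2, Gamma 3, Delta 1.
Adams: Alpha 4, Beta 3, Gamma 3, Delta 1.
Alpha gets 5 under Webster and 4 under Adams.

5 and 4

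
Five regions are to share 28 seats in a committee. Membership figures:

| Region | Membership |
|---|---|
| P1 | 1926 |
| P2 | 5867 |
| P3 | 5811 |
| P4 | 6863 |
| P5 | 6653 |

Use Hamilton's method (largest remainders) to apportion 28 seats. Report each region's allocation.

P1=2, P2=6, P3=6, P4=7, P5=7

Total 27120; standard divisor 27120/28 ≈ 968.571.
Standard quotas: P1 1.9885, P2 6.0574, P3 5.9996, P4 7.0857, P5 6.8689.
Lower quotas: P1 1, P2 6, P3 5, P4 7, P5 6 (sum 25, leaving 3 seats).
Remainders in descending order: P3 0.9996, P1 0.9885, P5 0.8689, P4 0.0857, P2 0.0574.
Largest remainders: P3, P1, P5 receive the extra seats.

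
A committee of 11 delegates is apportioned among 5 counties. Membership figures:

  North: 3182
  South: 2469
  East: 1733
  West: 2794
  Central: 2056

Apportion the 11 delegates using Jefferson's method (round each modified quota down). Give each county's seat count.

North: 3; South: 2; East: 1; West: 3; Central: 2

Standard divisor 12234/11 ≈ 1112.182; standard quotas: North 2.861, South 2.220, East 1.558, West 2.512, Central 1.849.
Rounding down gives 2, 2, 1, 2, 1 = 8 seats, so the divisor must be adjusted.
With modified divisor 900: modified quotas North 3.536, South 2.743, East 1.926, West 3.104, Central 2.284.
Rounding down: North 3, South 2, East 1, West 3, Central 2 (total 11).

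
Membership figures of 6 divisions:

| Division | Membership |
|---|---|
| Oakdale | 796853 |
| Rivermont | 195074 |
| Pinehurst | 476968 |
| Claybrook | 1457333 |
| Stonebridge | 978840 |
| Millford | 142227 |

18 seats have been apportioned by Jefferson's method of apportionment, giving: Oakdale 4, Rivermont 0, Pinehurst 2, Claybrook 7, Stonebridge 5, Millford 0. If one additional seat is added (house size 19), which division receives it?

Priority for the next seat is population ÷ (current seats + 1).
Priorities: Oakdale 159370.600, Rivermont 195074.000, Pinehurst 158989.333, Claybrook 182166.625, Stonebridge 163140.000, Millford 142227.000.
Highest priority: Rivermont.

Rivermont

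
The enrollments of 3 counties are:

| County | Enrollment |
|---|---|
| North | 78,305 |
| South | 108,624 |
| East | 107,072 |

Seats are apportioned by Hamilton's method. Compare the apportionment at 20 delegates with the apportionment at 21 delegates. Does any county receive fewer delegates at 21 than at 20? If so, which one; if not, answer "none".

At 20 seats: North 5, South 8, East 7.
At 21 seats: North 5, South 8, East 8.
No county's allocation decreased.

none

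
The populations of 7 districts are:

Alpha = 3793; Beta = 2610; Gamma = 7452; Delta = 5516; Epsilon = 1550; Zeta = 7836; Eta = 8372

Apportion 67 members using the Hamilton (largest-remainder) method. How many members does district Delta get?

Standard divisor: 37129 ÷ 67 ≈ 554.164.
Standard quotas: Alpha 6.8445, Beta 4.7098, Gamma 13.4473, Delta 9.9537, Epsilon 2.7970, Zeta 14.1402, Eta 15.1074.
Lower quotas: Alpha 6, Beta 4, Gamma 13, Delta 9, Epsilon 2, Zeta 14, Eta 15 (sum 63, leaving 4 seats).
Remainders in descending order: Delta 0.9537, Alpha 0.8445, Epsilon 0.7970, Beta 0.7098, Gamma 0.4473, Zeta 0.1402, Eta 0.1074.
Largest remainders: Delta, Alpha, Epsilon, Beta receive the extra seats.
Delta receives 10.

10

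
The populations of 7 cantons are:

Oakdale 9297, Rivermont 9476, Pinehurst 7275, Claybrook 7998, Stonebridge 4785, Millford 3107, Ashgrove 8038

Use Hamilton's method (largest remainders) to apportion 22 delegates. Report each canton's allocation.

Standard divisor: 49976 ÷ 22 ≈ 2271.636.
Standard quotas: Oakdale 4.0926, Rivermont 4.1714, Pinehurst 3.2025, Claybrook 3.5208, Stonebridge 2.1064, Millford 1.3677, Ashgrove 3.5384.
Lower quotas: Oakdale 4, Rivermont 4, Pinehurst 3, Claybrook 3, Stonebridge 2, Millford 1, Ashgrove 3 (sum 20, leaving 2 seats).
Remainders in descending order: Ashgrove 0.5384, Claybrook 0.5208, Millford 0.3677, Pinehurst 0.2025, Rivermont 0.1714, Stonebridge 0.1064, Oakdale 0.0926.
The surplus seats go to Ashgrove, Claybrook.

Oakdale: 4; Rivermont: 4; Pinehurst: 3; Claybrook: 4; Stonebridge: 2; Millford: 1; Ashgrove: 4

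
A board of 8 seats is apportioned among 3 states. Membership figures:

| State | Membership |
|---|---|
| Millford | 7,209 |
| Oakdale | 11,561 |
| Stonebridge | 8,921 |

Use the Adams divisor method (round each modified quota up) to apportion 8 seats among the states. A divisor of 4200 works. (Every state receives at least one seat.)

Millford=2; Oakdale=3; Stonebridge=3

With modified divisor 4200: modified quotas Millford 1.716, Oakdale 2.753, Stonebridge 2.124.
Rounding up: Millford 2, Oakdale 3, Stonebridge 3 (total 8).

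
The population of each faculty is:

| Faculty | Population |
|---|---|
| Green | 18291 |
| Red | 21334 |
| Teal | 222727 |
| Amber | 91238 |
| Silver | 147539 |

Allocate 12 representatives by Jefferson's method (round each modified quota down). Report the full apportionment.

Green=0; Red=0; Teal=6; Amber=2; Silver=4

Standard divisor 501129/12 ≈ 41760.75; standard quotas: Green 0.438, Red 0.511, Teal 5.333, Amber 2.185, Silver 3.533.
Rounding down gives 0, 0, 5, 2, 3 = 10 seats, so the divisor must be adjusted.
With modified divisor 34400: modified quotas Green 0.532, Red 0.620, Teal 6.475, Amber 2.652, Silver 4.289.
Rounding down: Green 0, Red 0, Teal 6, Amber 2, Silver 4 (total 12).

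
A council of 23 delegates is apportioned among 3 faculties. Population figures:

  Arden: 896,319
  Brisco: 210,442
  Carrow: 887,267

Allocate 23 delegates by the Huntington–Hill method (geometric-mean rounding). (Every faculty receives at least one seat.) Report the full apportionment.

With divisor 85687: modified quotas Arden 10.460, Brisco 2.456, Carrow 10.355.
Geometric-mean thresholds: Arden √(10·11)=10.488, Brisco √(2·3)=2.449, Carrow √(10·11)=10.488.
Each quota rounded against its threshold gives Arden 10, Brisco 3, Carrow 10 (total 23).

Arden 10; Brisco 3; Carrow 10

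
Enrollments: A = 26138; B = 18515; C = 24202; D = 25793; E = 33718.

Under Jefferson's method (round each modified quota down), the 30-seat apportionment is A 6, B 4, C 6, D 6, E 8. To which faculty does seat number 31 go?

Priority for the next seat is population ÷ (current seats + 1).
Priorities: A 3734.000, B 3703.000, C 3457.429, D 3684.714, E 3746.444.
Highest priority: E.

E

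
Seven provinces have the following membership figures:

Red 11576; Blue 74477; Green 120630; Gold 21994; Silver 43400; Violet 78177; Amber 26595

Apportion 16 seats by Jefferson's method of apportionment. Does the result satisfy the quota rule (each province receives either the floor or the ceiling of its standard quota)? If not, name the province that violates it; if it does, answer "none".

none

Standard quotas: Red 0.491, Blue 3.162, Green 5.122, Gold 0.934, Silver 1.843, Violet 3.319, Amber 1.129.
Jefferson allocation: Red 0, Blue 3, Green 6, Gold 1, Silver 2, Violet 3, Amber 1.
Every allocation lies between the lower and upper quota.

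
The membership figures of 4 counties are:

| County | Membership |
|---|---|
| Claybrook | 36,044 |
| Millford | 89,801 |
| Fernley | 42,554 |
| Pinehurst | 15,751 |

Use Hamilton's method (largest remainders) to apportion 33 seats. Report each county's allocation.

Claybrook 6, Millford 16, Fernley 8, Pinehurst 3

Standard divisor: 184150 ÷ 33 ≈ 5580.303.
Standard quotas: Claybrook 6.4591, Millford 16.0925, Fernley 7.6258, Pinehurst 2.8226.
Lower quotas: Claybrook 6, Millford 16, Fernley 7, Pinehurst 2 (sum 31, leaving 2 seats).
Remainders in descending order: Pinehurst 0.8226, Fernley 0.6258, Claybrook 0.4591, Millford 0.0925.
The surplus seats go to Pinehurst, Fernley.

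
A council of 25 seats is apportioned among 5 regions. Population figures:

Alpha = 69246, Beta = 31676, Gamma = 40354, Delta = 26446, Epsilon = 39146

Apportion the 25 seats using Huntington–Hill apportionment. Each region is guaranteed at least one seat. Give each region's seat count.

With divisor 8457: modified quotas Alpha 8.188, Beta 3.746, Gamma 4.772, Delta 3.127, Epsilon 4.629.
Geometric-mean thresholds: Alpha √(8·9)=8.485, Beta √(3·4)=3.464, Gamma √(4·5)=4.472, Delta √(3·4)=3.464, Epsilon √(4·5)=4.472.
Each quota rounded against its threshold gives Alpha 8, Beta 4, Gamma 5, Delta 3, Epsilon 5 (total 25).

Alpha 8; Beta 4; Gamma 5; Delta 3; Epsilon 5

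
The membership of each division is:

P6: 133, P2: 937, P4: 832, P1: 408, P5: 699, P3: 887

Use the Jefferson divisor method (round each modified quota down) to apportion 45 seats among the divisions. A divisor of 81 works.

With modified divisor 81: modified quotas P6 1.642, P2 11.568, P4 10.272, P1 5.037, P5 8.630, P3 10.951.
Rounding down: P6 1, P2 11, P4 10, P1 5, P5 8, P3 10 (total 45).

P6 1; P2 11; P4 10; P1 5; P5 8; P3 10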